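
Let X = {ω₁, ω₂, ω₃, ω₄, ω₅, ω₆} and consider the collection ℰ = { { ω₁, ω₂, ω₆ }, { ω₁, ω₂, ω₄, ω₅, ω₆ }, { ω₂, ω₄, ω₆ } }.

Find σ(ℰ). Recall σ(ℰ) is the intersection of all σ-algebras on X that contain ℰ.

|σ(ℰ)| = 32.  σ(ℰ) = { {}, { ω₁ }, { ω₃ }, { ω₄ }, { ω₅ }, { ω₁, ω₃ }, { ω₁, ω₄ }, { ω₁, ω₅ }, { ω₂, ω₆ }, { ω₃, ω₄ }, { ω₃, ω₅ }, { ω₄, ω₅ }, { ω₁, ω₂, ω₆ }, { ω₁, ω₃, ω₄ }, { ω₁, ω₃, ω₅ }, { ω₁, ω₄, ω₅ }, { ω₂, ω₃, ω₆ }, { ω₂, ω₄, ω₆ }, { ω₂, ω₅, ω₆ }, { ω₃, ω₄, ω₅ }, { ω₁, ω₂, ω₃, ω₆ }, { ω₁, ω₂, ω₄, ω₆ }, { ω₁, ω₂, ω₅, ω₆ }, { ω₁, ω₃, ω₄, ω₅ }, { ω₂, ω₃, ω₄, ω₆ }, { ω₂, ω₃, ω₅, ω₆ }, { ω₂, ω₄, ω₅, ω₆ }, { ω₁, ω₂, ω₃, ω₄, ω₆ }, { ω₁, ω₂, ω₃, ω₅, ω₆ }, { ω₁, ω₂, ω₄, ω₅, ω₆ }, { ω₂, ω₃, ω₄, ω₅, ω₆ }, X }

Check:
Seed the family with ℰ together with ∅ and X: { {}, { ω₁, ω₂, ω₆ }, { ω₂, ω₄, ω₆ }, { ω₁, ω₂, ω₄, ω₅, ω₆ }, X }.
Iteration 1 (4 new):
  { ω₃ }  = { ω₁, ω₂, ω₄, ω₅, ω₆ }ᶜ
  { ω₁, ω₃, ω₅ }  = { ω₂, ω₄, ω₆ }ᶜ
  { ω₃, ω₄, ω₅ }  = { ω₁, ω₂, ω₆ }ᶜ
  { ω₁, ω₂, ω₄, ω₆ }  = { ω₂, ω₄, ω₆ } ∪ { ω₁, ω₂, ω₆ }
  [9 total]
Iteration 2 adds 7:
  { ω₃, ω₅ }  = { ω₁, ω₂, ω₄, ω₆ }ᶜ
  { ω₁, ω₂, ω₃, ω₆ }  = { ω₃ } ∪ { ω₁, ω₂, ω₆ }
  { ω₁, ω₃, ω₄, ω₅ }  = { ω₃, ω₄, ω₅ } ∪ { ω₁, ω₃, ω₅ }
  { ω₂, ω₃, ω₄, ω₆ }  = { ω₂, ω₄, ω₆ } ∪ { ω₃ }
  { ω₁, ω₂, ω₃, ω₄, ω₆ }  = { ω₁, ω₂, ω₄, ω₆ } ∪ { ω₃ }
  { ω₁, ω₂, ω₃, ω₅, ω₆ }  = { ω₁, ω₃, ω₅ } ∪ { ω₁, ω₂, ω₆ }
  { ω₂, ω₃, ω₄, ω₅, ω₆ }  = { ω₂, ω₄, ω₆ } ∪ { ω₃, ω₄, ω₅ }
  [16 total]
Iteration 3. New:
  { ω₁ }  = { ω₂, ω₃, ω₄, ω₅, ω₆ }ᶜ
  { ω₄ }  = { ω₁, ω₂, ω₃, ω₅, ω₆ }ᶜ
  { ω₅ }  = { ω₁, ω₂, ω₃, ω₄, ω₆ }ᶜ
  { ω₁, ω₅ }  = { ω₂, ω₃, ω₄, ω₆ }ᶜ
  { ω₂, ω₆ }  = { ω₁, ω₃, ω₄, ω₅ }ᶜ
  { ω₄, ω₅ }  = { ω₁, ω₂, ω₃, ω₆ }ᶜ
  [22 total]
Iteration 4 (9 new):
  { ω₁, ω₃ }  = { ω₁ } ∪ { ω₃ }
  { ω₁, ω₄ }  = { ω₁ } ∪ { ω₄ }
  { ω₃, ω₄ }  = { ω₃ } ∪ { ω₄ }
  { ω₁, ω₄, ω₅ }  = { ω₁ } ∪ { ω₄, ω₅ }
  { ω₂, ω₃, ω₆ }  = { ω₂, ω₆ } ∪ { ω₃ }
  { ω₂, ω₅, ω₆ }  = { ω₂, ω₆ } ∪ { ω₅ }
  { ω₁, ω₂, ω₅, ω₆ }  = { ω₂, ω₆ } ∪ { ω₁, ω₅ }
  { ω₂, ω₃, ω₅, ω₆ }  = { ω₂, ω₆ } ∪ { ω₃, ω₅ }
  { ω₂, ω₄, ω₅, ω₆ }  = { ω₂, ω₄, ω₆ } ∪ { ω₅ }
  [31 total]
Iteration 5 (1 new):
  { ω₁, ω₃, ω₄ }  = { ω₂, ω₅, ω₆ }ᶜ
  [32 total]
Iteration 6: no new sets; the family is a σ-algebra.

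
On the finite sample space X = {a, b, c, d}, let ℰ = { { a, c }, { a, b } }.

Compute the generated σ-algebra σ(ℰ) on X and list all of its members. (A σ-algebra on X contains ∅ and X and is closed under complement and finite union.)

σ(ℰ) = { {}, { a }, { b }, { c }, { d }, { a, b }, { a, c }, { a, d }, { b, c }, { b, d }, { c, d }, { a, b, c }, { a, b, d }, { a, c, d }, { b, c, d }, X }

Trace:
Initial family (4 sets): { {}, { a, b }, { a, c }, X }.
Step 1: 3 new —
  { b, d }  = { a, c }ᶜ
  { c, d }  = { a, b }ᶜ
  { a, b, c }  = { a, b } ∪ { a, c }
  [7 total]
Step 2: +4 →
  { d }  = { a, b, c }ᶜ
  { a, b, d }  = { a, b } ∪ { b, d }
  { a, c, d }  = { c, d } ∪ { a, c }
  { b, c, d }  = { c, d } ∪ { b, d }
  [11 total]
Step 3: +3 →
  { a }  = { b, c, d }ᶜ
  { b }  = { a, c, d }ᶜ
  { c }  = { a, b, d }ᶜ
  [14 total]
Step 4. New:
  { a, d }  = { d } ∪ { a }
  { b, c }  = { c } ∪ { b }
  [16 total]
Step 5: no new sets; the family is a σ-algebra.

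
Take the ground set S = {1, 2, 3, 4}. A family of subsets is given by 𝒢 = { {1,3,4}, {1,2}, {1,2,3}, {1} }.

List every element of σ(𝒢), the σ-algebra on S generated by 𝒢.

Answer: σ(𝒢) = { ∅, {1}, {2}, {3}, {4}, {1,2}, {1,3}, {1,4}, {2,3}, {2,4}, {3,4}, {1,2,3}, {1,2,4}, {1,3,4}, {2,3,4}, S }

Trace:
Take S₀ = 𝒢 ∪ {∅, S} = { ∅, {1}, {1,2}, {1,2,3}, {1,3,4}, S }.
Iteration 1: 4 new —
  {2}  = ᶜ of {1,3,4}
  {4}  = ᶜ of {1,2,3}
  {3,4}  = ᶜ of {1,2}
  {2,3,4}  = ᶜ of {1}
  (now 10)
Iteration 2 (3 new):
  {1,4}  = {4} ∪ {1}
  {2,4}  = {2} ∪ {4}
  {1,2,4}  = {1,2} ∪ {4}
  (now 13)
Iteration 3. New:
  {3}  = ᶜ of {1,2,4}
  {1,3}  = ᶜ of {2,4}
  {2,3}  = ᶜ of {1,4}
  (now 16)
Iteration 4: closed — nothing new.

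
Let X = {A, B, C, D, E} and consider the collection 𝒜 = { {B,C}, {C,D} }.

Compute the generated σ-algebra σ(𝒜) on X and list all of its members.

Take S₀ = 𝒜 ∪ {∅, X} = { {}, {B,C}, {C,D}, X }.
Step 1: +3 →
  {A,B,E}  = X∖{C,D}
  {A,D,E}  = X∖{B,C}
  {B,C,D}  = {B,C} ∪ {C,D}
  (now 7)
Step 2 adds 4:
  {A,E}  = X∖{B,C,D}
  {A,B,C,E}  = {A,B,E} ∪ {B,C}
  {A,B,D,E}  = {A,D,E} ∪ {A,B,E}
  {A,C,D,E}  = {A,D,E} ∪ {C,D}
  (now 11)
Step 3 adds 3:
  {B}  = X∖{A,C,D,E}
  {C}  = X∖{A,B,D,E}
  {D}  = X∖{A,B,C,E}
  (now 14)
Step 4. New:
  {B,D}  = {D} ∪ {B}
  {A,C,E}  = {C} ∪ {A,E}
  (now 16)
Step 5: no new sets; the family is a σ-algebra.

Hence σ(𝒜) has 16 members: { {}, {B}, {C}, {D}, {A,E}, {B,C}, {B,D}, {C,D}, {A,B,E}, {A,C,E}, {A,D,E}, {B,C,D}, {A,B,C,E}, {A,B,D,E}, {A,C,D,E}, X }.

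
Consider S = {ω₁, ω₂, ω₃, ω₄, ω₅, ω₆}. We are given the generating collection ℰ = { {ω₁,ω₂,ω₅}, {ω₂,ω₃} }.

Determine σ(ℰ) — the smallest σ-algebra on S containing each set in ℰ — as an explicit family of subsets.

|σ(ℰ)| = 16.  σ(ℰ) = { ∅, {ω₂}, {ω₃}, {ω₁,ω₅}, {ω₂,ω₃}, {ω₄,ω₆}, {ω₁,ω₂,ω₅}, {ω₁,ω₃,ω₅}, {ω₂,ω₄,ω₆}, {ω₃,ω₄,ω₆}, {ω₁,ω₂,ω₃,ω₅}, {ω₁,ω₄,ω₅,ω₆}, {ω₂,ω₃,ω₄,ω₆}, {ω₁,ω₂,ω₄,ω₅,ω₆}, {ω₁,ω₃,ω₄,ω₅,ω₆}, S }

Check:
Start: ℰ ∪ {∅, S} = { ∅, {ω₂,ω₃}, {ω₁,ω₂,ω₅}, S }.
Iteration 1: +3 →
  {ω₃,ω₄,ω₆}  = complement {ω₁,ω₂,ω₅}
  {ω₁,ω₂,ω₃,ω₅}  = {ω₁,ω₂,ω₅} ∪ {ω₂,ω₃}
  {ω₁,ω₄,ω₅,ω₆}  = complement {ω₂,ω₃}
Iteration 2 (4 new):
  {ω₄,ω₆}  = complement {ω₁,ω₂,ω₃,ω₅}
  {ω₂,ω₃,ω₄,ω₆}  = {ω₂,ω₃} ∪ {ω₃,ω₄,ω₆}
  {ω₁,ω₂,ω₄,ω₅,ω₆}  = {ω₁,ω₂,ω₅} ∪ {ω₁,ω₄,ω₅,ω₆}
  {ω₁,ω₃,ω₄,ω₅,ω₆}  = {ω₁,ω₄,ω₅,ω₆} ∪ {ω₃,ω₄,ω₆}
Iteration 3. New:
  {ω₂}  = complement {ω₁,ω₃,ω₄,ω₅,ω₆}
  {ω₃}  = complement {ω₁,ω₂,ω₄,ω₅,ω₆}
  {ω₁,ω₅}  = complement {ω₂,ω₃,ω₄,ω₆}
Iteration 4. New:
  {ω₁,ω₃,ω₅}  = {ω₃} ∪ {ω₁,ω₅}
  {ω₂,ω₄,ω₆}  = {ω₂} ∪ {ω₄,ω₆}
Iteration 5 adds nothing — fixpoint reached.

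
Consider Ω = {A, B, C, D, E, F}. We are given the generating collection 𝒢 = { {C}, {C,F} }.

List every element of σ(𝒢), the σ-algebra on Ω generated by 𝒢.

Seed the family with 𝒢 together with ∅ and Ω: { ∅, {C}, {C,F}, Ω }.
Pass 1 adds 2:
  {A,B,D,E}  = ᶜ of {C,F}
  {A,B,D,E,F}  = ᶜ of {C}
  |family| = 6
Pass 2 adds 1:
  {A,B,C,D,E}  = {C} ∪ {A,B,D,E}
  |family| = 7
Pass 3 (1 new):
  {F}  = ᶜ of {A,B,C,D,E}
  |family| = 8
Pass 4: no new sets; the family is a σ-algebra.

σ(𝒢) = { ∅, {C}, {F}, {C,F}, {A,B,D,E}, {A,B,C,D,E}, {A,B,D,E,F}, Ω }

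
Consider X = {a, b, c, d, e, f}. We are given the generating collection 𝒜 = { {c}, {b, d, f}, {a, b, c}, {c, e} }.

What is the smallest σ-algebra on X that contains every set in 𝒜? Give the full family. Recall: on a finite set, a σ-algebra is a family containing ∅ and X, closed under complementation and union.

σ(𝒜) (32 sets): { {}, {a}, {b}, {c}, {e}, {a, b}, {a, c}, {a, e}, {b, c}, {b, e}, {c, e}, {d, f}, {a, b, c}, {a, b, e}, {a, c, e}, {a, d, f}, {b, c, e}, {b, d, f}, {c, d, f}, {d, e, f}, {a, b, c, e}, {a, b, d, f}, {a, c, d, f}, {a, d, e, f}, {b, c, d, f}, {b, d, e, f}, {c, d, e, f}, {a, b, c, d, f}, {a, b, d, e, f}, {a, c, d, e, f}, {b, c, d, e, f}, X }

Trace:
Begin from { {}, {c}, {c, e}, {a, b, c}, {b, d, f}, X } (that is, 𝒜 plus ∅ and X).
Round 1: +8 →
  {a, c, e}  = X∖{b, d, f}
  {d, e, f}  = X∖{a, b, c}
  {a, b, c, e}  = {a, b, c} ∪ {c, e}
  {a, b, d, f}  = X∖{c, e}
  {b, c, d, f}  = {c} ∪ {b, d, f}
  {a, b, c, d, f}  = {b, d, f} ∪ {a, b, c}
  {a, b, d, e, f}  = X∖{c}
  {b, c, d, e, f}  = {b, d, f} ∪ {c, e}
  |family| = 14
Round 2 adds 7:
  {a}  = X∖{b, c, d, e, f}
  {e}  = X∖{a, b, c, d, f}
  {a, e}  = X∖{b, c, d, f}
  {d, f}  = X∖{a, b, c, e}
  {b, d, e, f}  = {b, d, f} ∪ {d, e, f}
  {c, d, e, f}  = {c} ∪ {d, e, f}
  {a, c, d, e, f}  = {a, c, e} ∪ {d, e, f}
  |family| = 21
Round 3 (6 new):
  {b}  = X∖{a, c, d, e, f}
  {a, b}  = X∖{c, d, e, f}
  {a, c}  = X∖{b, d, e, f}
  {a, d, f}  = {d, f} ∪ {a}
  {c, d, f}  = {d, f} ∪ {c}
  {a, d, e, f}  = {a, e} ∪ {d, f}
  |family| = 27
Round 4 (5 new):
  {b, c}  = X∖{a, d, e, f}
  {b, e}  = {b} ∪ {e}
  {a, b, e}  = X∖{c, d, f}
  {b, c, e}  = X∖{a, d, f}
  {a, c, d, f}  = {a, d, f} ∪ {c}
  |family| = 32
Round 5: already closed under ᶜ and ∪.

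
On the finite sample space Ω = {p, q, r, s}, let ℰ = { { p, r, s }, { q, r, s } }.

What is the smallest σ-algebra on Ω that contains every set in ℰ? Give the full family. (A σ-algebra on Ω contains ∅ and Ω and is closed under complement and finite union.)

σ(ℰ) = { ∅, { p }, { q }, { p, q }, { r, s }, { p, r, s }, { q, r, s }, Ω }

Working:
Start: ℰ ∪ {∅, Ω} = { ∅, { p, r, s }, { q, r, s }, Ω }.
Iteration 1: +2 →
  { p }  = { q, r, s }ᶜ
  { q }  = { p, r, s }ᶜ
  (now 6)
Iteration 2: +1 →
  { p, q }  = { q } ∪ { p }
  (now 7)
Iteration 3 (1 new):
  { r, s }  = { p, q }ᶜ
  (now 8)
Iteration 4: closed — nothing new.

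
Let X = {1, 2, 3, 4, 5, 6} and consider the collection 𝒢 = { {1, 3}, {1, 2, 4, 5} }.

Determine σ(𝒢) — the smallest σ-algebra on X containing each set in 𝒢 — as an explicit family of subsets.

Answer: σ(𝒢) = { ∅, {1}, {3}, {6}, {1, 3}, {1, 6}, {3, 6}, {1, 3, 6}, {2, 4, 5}, {1, 2, 4, 5}, {2, 3, 4, 5}, {2, 4, 5, 6}, {1, 2, 3, 4, 5}, {1, 2, 4, 5, 6}, {2, 3, 4, 5, 6}, X }

Working:
Begin from { ∅, {1, 3}, {1, 2, 4, 5}, X } (that is, 𝒢 plus ∅ and X).
Step 1: +3 →
  {3, 6}  = complement {1, 2, 4, 5}
  {2, 4, 5, 6}  = complement {1, 3}
  {1, 2, 3, 4, 5}  = {1, 3} ∪ {1, 2, 4, 5}
  |family| = 7
Step 2 (4 new):
  {6}  = complement {1, 2, 3, 4, 5}
  {1, 3, 6}  = {1, 3} ∪ {3, 6}
  {1, 2, 4, 5, 6}  = {2, 4, 5, 6} ∪ {1, 2, 4, 5}
  {2, 3, 4, 5, 6}  = {2, 4, 5, 6} ∪ {3, 6}
  |family| = 11
Step 3: +3 →
  {1}  = complement {2, 3, 4, 5, 6}
  {3}  = complement {1, 2, 4, 5, 6}
  {2, 4, 5}  = complement {1, 3, 6}
  |family| = 14
Step 4 adds 2:
  {1, 6}  = {6} ∪ {1}
  {2, 3, 4, 5}  = {3} ∪ {2, 4, 5}
  |family| = 16
Step 5 adds nothing — fixpoint reached.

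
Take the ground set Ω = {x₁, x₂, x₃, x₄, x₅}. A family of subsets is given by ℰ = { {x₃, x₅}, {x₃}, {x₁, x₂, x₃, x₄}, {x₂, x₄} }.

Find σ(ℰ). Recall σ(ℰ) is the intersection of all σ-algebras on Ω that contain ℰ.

Begin from { ∅, {x₃}, {x₂, x₄}, {x₃, x₅}, {x₁, x₂, x₃, x₄}, Ω } (that is, ℰ plus ∅ and Ω).
Step 1: +6 →
  {x₅}  = Ω∖{x₁, x₂, x₃, x₄}
  {x₁, x₂, x₄}  = Ω∖{x₃, x₅}
  {x₁, x₃, x₅}  = Ω∖{x₂, x₄}
  {x₂, x₃, x₄}  = {x₃} ∪ {x₂, x₄}
  {x₁, x₂, x₄, x₅}  = Ω∖{x₃}
  {x₂, x₃, x₄, x₅}  = {x₃, x₅} ∪ {x₂, x₄}
  — 12 sets.
Step 2: 3 new —
  {x₁}  = Ω∖{x₂, x₃, x₄, x₅}
  {x₁, x₅}  = Ω∖{x₂, x₃, x₄}
  {x₂, x₄, x₅}  = {x₅} ∪ {x₂, x₄}
  — 15 sets.
Step 3: 1 new —
  {x₁, x₃}  = Ω∖{x₂, x₄, x₅}
  — 16 sets.
Step 4: stable.

Therefore σ(ℰ) = { ∅, {x₁}, {x₃}, {x₅}, {x₁, x₃}, {x₁, x₅}, {x₂, x₄}, {x₃, x₅}, {x₁, x₂, x₄}, {x₁, x₃, x₅}, {x₂, x₃, x₄}, {x₂, x₄, x₅}, {x₁, x₂, x₃, x₄}, {x₁, x₂, x₄, x₅}, {x₂, x₃, x₄, x₅}, Ω } (|σ(ℰ)| = 16).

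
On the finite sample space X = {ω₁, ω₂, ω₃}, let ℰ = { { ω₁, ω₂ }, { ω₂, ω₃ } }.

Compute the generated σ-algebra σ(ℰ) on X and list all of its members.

Start: ℰ ∪ {∅, X} = { {}, { ω₁, ω₂ }, { ω₂, ω₃ }, X }.
Round 1 (2 new):
  { ω₁ }  = ᶜ of { ω₂, ω₃ }
  { ω₃ }  = ᶜ of { ω₁, ω₂ }
  — 6 sets.
Round 2 adds 1:
  { ω₁, ω₃ }  = { ω₃ } ∪ { ω₁ }
  — 7 sets.
Round 3 adds 1:
  { ω₂ }  = ᶜ of { ω₁, ω₃ }
  — 8 sets.
Round 4 adds nothing — fixpoint reached.

Hence σ(ℰ) has 8 members: { {}, { ω₁ }, { ω₂ }, { ω₃ }, { ω₁, ω₂ }, { ω₁, ω₃ }, { ω₂, ω₃ }, X }.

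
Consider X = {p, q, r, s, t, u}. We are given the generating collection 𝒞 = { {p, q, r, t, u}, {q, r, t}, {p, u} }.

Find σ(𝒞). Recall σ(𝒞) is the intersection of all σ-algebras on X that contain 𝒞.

Answer: σ(𝒞) = { {}, {s}, {p, u}, {p, s, u}, {q, r, t}, {q, r, s, t}, {p, q, r, t, u}, X }

Working:
Begin from { {}, {p, u}, {q, r, t}, {p, q, r, t, u}, X } (that is, 𝒞 plus ∅ and X).
Step 1: +3 →
  {s}  = X∖{p, q, r, t, u}
  {p, s, u}  = X∖{q, r, t}
  {q, r, s, t}  = X∖{p, u}
  — 8 sets.
Step 2: closed — nothing new.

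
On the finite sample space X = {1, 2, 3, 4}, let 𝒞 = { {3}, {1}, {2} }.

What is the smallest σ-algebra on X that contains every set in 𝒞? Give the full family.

Answer: σ(𝒞) = { {}, {1}, {2}, {3}, {4}, {1, 2}, {1, 3}, {1, 4}, {2, 3}, {2, 4}, {3, 4}, {1, 2, 3}, {1, 2, 4}, {1, 3, 4}, {2, 3, 4}, X }

Trace:
Begin from { {}, {1}, {2}, {3}, X } (that is, 𝒞 plus ∅ and X).
Round 1 (6 new):
  {1, 2}  = {2} ∪ {1}
  {1, 3}  = {3} ∪ {1}
  {2, 3}  = {3} ∪ {2}
  {1, 2, 4}  = ᶜ of {3}
  {1, 3, 4}  = ᶜ of {2}
  {2, 3, 4}  = ᶜ of {1}
  — 11 sets.
Round 2 adds 4:
  {1, 4}  = ᶜ of {2, 3}
  {2, 4}  = ᶜ of {1, 3}
  {3, 4}  = ᶜ of {1, 2}
  {1, 2, 3}  = {1, 2} ∪ {3}
  — 15 sets.
Round 3 (1 new):
  {4}  = ᶜ of {1, 2, 3}
  — 16 sets.
Round 4: no new sets; the family is a σ-algebra.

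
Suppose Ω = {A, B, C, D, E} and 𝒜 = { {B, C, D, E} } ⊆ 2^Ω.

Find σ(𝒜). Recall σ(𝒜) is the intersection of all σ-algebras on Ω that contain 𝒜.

σ(𝒜) = { {}, {A}, {B, C, D, E}, Ω }

Check:
Seed the family with 𝒜 together with ∅ and Ω: { {}, {B, C, D, E}, Ω }.
Pass 1 (1 new):
  {A}  = ᶜ of {B, C, D, E}
  [4 total]
Pass 2: closed — nothing new.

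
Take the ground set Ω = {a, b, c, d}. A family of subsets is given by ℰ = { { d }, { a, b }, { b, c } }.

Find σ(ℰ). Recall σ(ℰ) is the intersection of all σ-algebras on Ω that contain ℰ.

Initial family (5 sets): { {}, { d }, { a, b }, { b, c }, Ω }.
Round 1: 5 new —
  { a, d }  = Ω∖{ b, c }
  { c, d }  = Ω∖{ a, b }
  { a, b, c }  = Ω∖{ d }
  { a, b, d }  = { a, b } ∪ { d }
  { b, c, d }  = { b, c } ∪ { d }
  (now 10)
Round 2: +3 →
  { a }  = Ω∖{ b, c, d }
  { c }  = Ω∖{ a, b, d }
  { a, c, d }  = { c, d } ∪ { a, d }
  (now 13)
Round 3: 2 new —
  { b }  = Ω∖{ a, c, d }
  { a, c }  = { c } ∪ { a }
  (now 15)
Round 4: 1 new —
  { b, d }  = Ω∖{ a, c }
  (now 16)
Round 5: closed — nothing new.

Therefore σ(ℰ) = { {}, { a }, { b }, { c }, { d }, { a, b }, { a, c }, { a, d }, { b, c }, { b, d }, { c, d }, { a, b, c }, { a, b, d }, { a, c, d }, { b, c, d }, Ω } (|σ(ℰ)| = 16).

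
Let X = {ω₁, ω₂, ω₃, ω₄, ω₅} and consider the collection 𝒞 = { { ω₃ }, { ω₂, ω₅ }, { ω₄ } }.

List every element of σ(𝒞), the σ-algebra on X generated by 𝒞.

σ(𝒞) (16 sets): { {}, { ω₁ }, { ω₃ }, { ω₄ }, { ω₁, ω₃ }, { ω₁, ω₄ }, { ω₂, ω₅ }, { ω₃, ω₄ }, { ω₁, ω₂, ω₅ }, { ω₁, ω₃, ω₄ }, { ω₂, ω₃, ω₅ }, { ω₂, ω₄, ω₅ }, { ω₁, ω₂, ω₃, ω₅ }, { ω₁, ω₂, ω₄, ω₅ }, { ω₂, ω₃, ω₄, ω₅ }, X }

Working:
Initial family (5 sets): { {}, { ω₃ }, { ω₄ }, { ω₂, ω₅ }, X }.
Iteration 1 (6 new):
  { ω₃, ω₄ }  = { ω₃ } ∪ { ω₄ }
  { ω₁, ω₃, ω₄ }  = { ω₂, ω₅ }ᶜ
  { ω₂, ω₃, ω₅ }  = { ω₃ } ∪ { ω₂, ω₅ }
  { ω₂, ω₄, ω₅ }  = { ω₂, ω₅ } ∪ { ω₄ }
  { ω₁, ω₂, ω₃, ω₅ }  = { ω₄ }ᶜ
  { ω₁, ω₂, ω₄, ω₅ }  = { ω₃ }ᶜ
Iteration 2 adds 4:
  { ω₁, ω₃ }  = { ω₂, ω₄, ω₅ }ᶜ
  { ω₁, ω₄ }  = { ω₂, ω₃, ω₅ }ᶜ
  { ω₁, ω₂, ω₅ }  = { ω₃, ω₄ }ᶜ
  { ω₂, ω₃, ω₄, ω₅ }  = { ω₂, ω₅ } ∪ { ω₃, ω₄ }
Iteration 3: +1 →
  { ω₁ }  = { ω₂, ω₃, ω₄, ω₅ }ᶜ
Iteration 4 adds nothing — fixpoint reached.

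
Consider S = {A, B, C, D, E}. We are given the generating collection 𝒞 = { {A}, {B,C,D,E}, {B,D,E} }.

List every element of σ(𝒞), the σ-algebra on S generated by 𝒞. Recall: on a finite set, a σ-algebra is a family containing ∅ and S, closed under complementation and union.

σ(𝒞) = { {}, {A}, {C}, {A,C}, {B,D,E}, {A,B,D,E}, {B,C,D,E}, S }

Working:
Start: 𝒞 ∪ {∅, S} = { {}, {A}, {B,D,E}, {B,C,D,E}, S }.
Iteration 1. New:
  {A,C}  = ᶜ of {B,D,E}
  {A,B,D,E}  = {B,D,E} ∪ {A}
  [7 total]
Iteration 2: 1 new —
  {C}  = ᶜ of {A,B,D,E}
  [8 total]
After Iteration 3 the family is unchanged; done.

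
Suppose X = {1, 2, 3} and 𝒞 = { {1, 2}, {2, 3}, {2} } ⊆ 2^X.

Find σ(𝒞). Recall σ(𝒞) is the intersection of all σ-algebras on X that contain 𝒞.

Take S₀ = 𝒞 ∪ {∅, X} = { ∅, {2}, {1, 2}, {2, 3}, X }.
Step 1 adds 3:
  {1}  = ᶜ of {2, 3}
  {3}  = ᶜ of {1, 2}
  {1, 3}  = ᶜ of {2}
  [8 total]
Step 2 adds nothing — fixpoint reached.

σ(𝒞) = { ∅, {1}, {2}, {3}, {1, 2}, {1, 3}, {2, 3}, X }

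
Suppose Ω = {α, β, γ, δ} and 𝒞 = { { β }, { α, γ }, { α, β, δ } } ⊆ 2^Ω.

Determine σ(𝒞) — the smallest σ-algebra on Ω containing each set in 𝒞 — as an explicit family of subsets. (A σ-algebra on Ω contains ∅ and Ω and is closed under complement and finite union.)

σ(𝒞) (16 sets): { ∅, { α }, { β }, { γ }, { δ }, { α, β }, { α, γ }, { α, δ }, { β, γ }, { β, δ }, { γ, δ }, { α, β, γ }, { α, β, δ }, { α, γ, δ }, { β, γ, δ }, Ω }

Derivation:
Begin from { ∅, { β }, { α, γ }, { α, β, δ }, Ω } (that is, 𝒞 plus ∅ and Ω).
Step 1. New:
  { γ }  = Ω∖{ α, β, δ }
  { β, δ }  = Ω∖{ α, γ }
  { α, β, γ }  = { α, γ } ∪ { β }
  { α, γ, δ }  = Ω∖{ β }
  [9 total]
Step 2: 3 new —
  { δ }  = Ω∖{ α, β, γ }
  { β, γ }  = { β } ∪ { γ }
  { β, γ, δ }  = { γ } ∪ { β, δ }
  [12 total]
Step 3: 3 new —
  { α }  = Ω∖{ β, γ, δ }
  { α, δ }  = Ω∖{ β, γ }
  { γ, δ }  = { γ } ∪ { δ }
  [15 total]
Step 4: +1 →
  { α, β }  = Ω∖{ γ, δ }
  [16 total]
Step 5: already closed under ᶜ and ∪.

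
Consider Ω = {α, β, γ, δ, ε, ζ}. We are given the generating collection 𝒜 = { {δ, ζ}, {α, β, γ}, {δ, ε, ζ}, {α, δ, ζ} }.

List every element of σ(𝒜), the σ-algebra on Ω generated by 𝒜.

Initial family (6 sets): { {}, {δ, ζ}, {α, β, γ}, {α, δ, ζ}, {δ, ε, ζ}, Ω }.
Round 1 adds 4:
  {β, γ, ε}  = {α, δ, ζ}ᶜ
  {α, β, γ, ε}  = {δ, ζ}ᶜ
  {α, δ, ε, ζ}  = {δ, ε, ζ} ∪ {α, δ, ζ}
  {α, β, γ, δ, ζ}  = {α, β, γ} ∪ {δ, ζ}
  — 10 sets.
Round 2: +3 →
  {ε}  = {α, β, γ, δ, ζ}ᶜ
  {β, γ}  = {α, δ, ε, ζ}ᶜ
  {β, γ, δ, ε, ζ}  = {β, γ, ε} ∪ {δ, ζ}
  — 13 sets.
Round 3: 2 new —
  {α}  = {β, γ, δ, ε, ζ}ᶜ
  {β, γ, δ, ζ}  = {β, γ} ∪ {δ, ζ}
  — 15 sets.
Round 4: 1 new —
  {α, ε}  = {β, γ, δ, ζ}ᶜ
  — 16 sets.
Round 5: closed — nothing new.

Hence σ(𝒜) has 16 members: { {}, {α}, {ε}, {α, ε}, {β, γ}, {δ, ζ}, {α, β, γ}, {α, δ, ζ}, {β, γ, ε}, {δ, ε, ζ}, {α, β, γ, ε}, {α, δ, ε, ζ}, {β, γ, δ, ζ}, {α, β, γ, δ, ζ}, {β, γ, δ, ε, ζ}, Ω }.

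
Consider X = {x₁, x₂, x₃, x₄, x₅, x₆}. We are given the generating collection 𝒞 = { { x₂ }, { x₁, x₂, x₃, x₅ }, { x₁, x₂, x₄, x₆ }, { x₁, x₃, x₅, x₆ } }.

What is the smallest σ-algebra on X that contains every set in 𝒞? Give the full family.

|σ(𝒞)| = 32.  σ(𝒞) = { {  }, { x₁ }, { x₂ }, { x₄ }, { x₆ }, { x₁, x₂ }, { x₁, x₄ }, { x₁, x₆ }, { x₂, x₄ }, { x₂, x₆ }, { x₃, x₅ }, { x₄, x₆ }, { x₁, x₂, x₄ }, { x₁, x₂, x₆ }, { x₁, x₃, x₅ }, { x₁, x₄, x₆ }, { x₂, x₃, x₅ }, { x₂, x₄, x₆ }, { x₃, x₄, x₅ }, { x₃, x₅, x₆ }, { x₁, x₂, x₃, x₅ }, { x₁, x₂, x₄, x₆ }, { x₁, x₃, x₄, x₅ }, { x₁, x₃, x₅, x₆ }, { x₂, x₃, x₄, x₅ }, { x₂, x₃, x₅, x₆ }, { x₃, x₄, x₅, x₆ }, { x₁, x₂, x₃, x₄, x₅ }, { x₁, x₂, x₃, x₅, x₆ }, { x₁, x₃, x₄, x₅, x₆ }, { x₂, x₃, x₄, x₅, x₆ }, X }

Trace:
Begin from { {  }, { x₂ }, { x₁, x₂, x₃, x₅ }, { x₁, x₂, x₄, x₆ }, { x₁, x₃, x₅, x₆ }, X } (that is, 𝒞 plus ∅ and X).
Iteration 1 adds 5:
  { x₂, x₄ }  = complement { x₁, x₃, x₅, x₆ }
  { x₃, x₅ }  = complement { x₁, x₂, x₄, x₆ }
  { x₄, x₆ }  = complement { x₁, x₂, x₃, x₅ }
  { x₁, x₂, x₃, x₅, x₆ }  = { x₁, x₃, x₅, x₆ } ∪ { x₂ }
  { x₁, x₃, x₄, x₅, x₆ }  = complement { x₂ }
  [11 total]
Iteration 2. New:
  { x₄ }  = complement { x₁, x₂, x₃, x₅, x₆ }
  { x₂, x₃, x₅ }  = { x₂ } ∪ { x₃, x₅ }
  { x₂, x₄, x₆ }  = { x₂ } ∪ { x₄, x₆ }
  { x₂, x₃, x₄, x₅ }  = { x₃, x₅ } ∪ { x₂, x₄ }
  { x₃, x₄, x₅, x₆ }  = { x₃, x₅ } ∪ { x₄, x₆ }
  { x₁, x₂, x₃, x₄, x₅ }  = { x₁, x₂, x₃, x₅ } ∪ { x₂, x₄ }
  [17 total]
Iteration 3 adds 7:
  { x₆ }  = complement { x₁, x₂, x₃, x₄, x₅ }
  { x₁, x₂ }  = complement { x₃, x₄, x₅, x₆ }
  { x₁, x₆ }  = complement { x₂, x₃, x₄, x₅ }
  { x₁, x₃, x₅ }  = complement { x₂, x₄, x₆ }
  { x₁, x₄, x₆ }  = complement { x₂, x₃, x₅ }
  { x₃, x₄, x₅ }  = { x₄ } ∪ { x₃, x₅ }
  { x₂, x₃, x₄, x₅, x₆ }  = { x₂, x₄, x₆ } ∪ { x₂, x₃, x₅ }
  [24 total]
Iteration 4 (7 new):
  { x₁ }  = complement { x₂, x₃, x₄, x₅, x₆ }
  { x₂, x₆ }  = { x₂ } ∪ { x₆ }
  { x₁, x₂, x₄ }  = { x₁, x₂ } ∪ { x₄ }
  { x₁, x₂, x₆ }  = complement { x₃, x₄, x₅ }
  { x₃, x₅, x₆ }  = { x₆ } ∪ { x₃, x₅ }
  { x₁, x₃, x₄, x₅ }  = { x₃, x₄, x₅ } ∪ { x₁, x₃, x₅ }
  { x₂, x₃, x₅, x₆ }  = { x₆ } ∪ { x₂, x₃, x₅ }
  [31 total]
Iteration 5 (1 new):
  { x₁, x₄ }  = complement { x₂, x₃, x₅, x₆ }
  [32 total]
Iteration 6: closed — nothing new.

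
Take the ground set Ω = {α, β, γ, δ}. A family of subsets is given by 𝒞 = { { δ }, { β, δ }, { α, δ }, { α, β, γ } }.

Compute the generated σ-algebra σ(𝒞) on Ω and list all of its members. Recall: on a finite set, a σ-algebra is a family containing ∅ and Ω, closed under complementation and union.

σ(𝒞) = { ∅, { α }, { β }, { γ }, { δ }, { α, β }, { α, γ }, { α, δ }, { β, γ }, { β, δ }, { γ, δ }, { α, β, γ }, { α, β, δ }, { α, γ, δ }, { β, γ, δ }, Ω }

Derivation:
Start: 𝒞 ∪ {∅, Ω} = { ∅, { δ }, { α, δ }, { β, δ }, { α, β, γ }, Ω }.
Round 1 (3 new):
  { α, γ }  = Ω∖{ β, δ }
  { β, γ }  = Ω∖{ α, δ }
  { α, β, δ }  = { α, δ } ∪ { β, δ }
  — 9 sets.
Round 2: 3 new —
  { γ }  = Ω∖{ α, β, δ }
  { α, γ, δ }  = { α, δ } ∪ { α, γ }
  { β, γ, δ }  = { β, γ } ∪ { δ }
  — 12 sets.
Round 3: +3 →
  { α }  = Ω∖{ β, γ, δ }
  { β }  = Ω∖{ α, γ, δ }
  { γ, δ }  = { γ } ∪ { δ }
  — 15 sets.
Round 4: 1 new —
  { α, β }  = Ω∖{ γ, δ }
  — 16 sets.
Round 5 adds nothing — fixpoint reached.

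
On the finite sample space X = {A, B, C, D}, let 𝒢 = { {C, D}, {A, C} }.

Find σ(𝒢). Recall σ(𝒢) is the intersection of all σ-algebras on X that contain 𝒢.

Take S₀ = 𝒢 ∪ {∅, X} = { {}, {A, C}, {C, D}, X }.
Step 1: +3 →
  {A, B}  = ᶜ of {C, D}
  {B, D}  = ᶜ of {A, C}
  {A, C, D}  = {A, C} ∪ {C, D}
  |family| = 7
Step 2 (4 new):
  {B}  = ᶜ of {A, C, D}
  {A, B, C}  = {A, B} ∪ {A, C}
  {A, B, D}  = {A, B} ∪ {B, D}
  {B, C, D}  = {C, D} ∪ {B, D}
  |family| = 11
Step 3 adds 3:
  {A}  = ᶜ of {B, C, D}
  {C}  = ᶜ of {A, B, D}
  {D}  = ᶜ of {A, B, C}
  |family| = 14
Step 4: +2 →
  {A, D}  = {D} ∪ {A}
  {B, C}  = {C} ∪ {B}
  |family| = 16
Step 5: no new sets; the family is a σ-algebra.

Therefore σ(𝒢) = { {}, {A}, {B}, {C}, {D}, {A, B}, {A, C}, {A, D}, {B, C}, {B, D}, {C, D}, {A, B, C}, {A, B, D}, {A, C, D}, {B, C, D}, X } (|σ(𝒢)| = 16).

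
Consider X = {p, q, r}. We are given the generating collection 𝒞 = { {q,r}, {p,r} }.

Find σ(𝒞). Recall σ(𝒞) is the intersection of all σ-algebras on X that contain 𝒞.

Answer: σ(𝒞) = { {}, {p}, {q}, {r}, {p,q}, {p,r}, {q,r}, X }

Trace:
Seed the family with 𝒞 together with ∅ and X: { {}, {p,r}, {q,r}, X }.
Round 1 adds 2:
  {p}  = ᶜ of {q,r}
  {q}  = ᶜ of {p,r}
  |family| = 6
Round 2 (1 new):
  {p,q}  = {q} ∪ {p}
  |family| = 7
Round 3 adds 1:
  {r}  = ᶜ of {p,q}
  |family| = 8
Round 4: closed — nothing new.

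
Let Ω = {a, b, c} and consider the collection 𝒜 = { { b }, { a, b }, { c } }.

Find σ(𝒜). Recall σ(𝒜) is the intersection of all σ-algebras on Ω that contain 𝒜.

Answer: σ(𝒜) = { {}, { a }, { b }, { c }, { a, b }, { a, c }, { b, c }, Ω }

Derivation:
Begin from { {}, { b }, { c }, { a, b }, Ω } (that is, 𝒜 plus ∅ and Ω).
Pass 1. New:
  { a, c }  = { b }ᶜ
  { b, c }  = { c } ∪ { b }
Pass 2: +1 →
  { a }  = { b, c }ᶜ
After Pass 3 the family is unchanged; done.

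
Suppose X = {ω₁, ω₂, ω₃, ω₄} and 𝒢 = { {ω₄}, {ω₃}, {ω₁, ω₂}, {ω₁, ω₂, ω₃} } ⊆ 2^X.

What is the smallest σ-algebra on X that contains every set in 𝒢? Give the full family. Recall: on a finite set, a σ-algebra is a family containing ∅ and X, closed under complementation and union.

Seed the family with 𝒢 together with ∅ and X: { {}, {ω₃}, {ω₄}, {ω₁, ω₂}, {ω₁, ω₂, ω₃}, X }.
Pass 1 adds 2:
  {ω₃, ω₄}  = {ω₁, ω₂}ᶜ
  {ω₁, ω₂, ω₄}  = {ω₃}ᶜ
  |family| = 8
Pass 2: already closed under ᶜ and ∪.

Hence σ(𝒢) has 8 members: { {}, {ω₃}, {ω₄}, {ω₁, ω₂}, {ω₃, ω₄}, {ω₁, ω₂, ω₃}, {ω₁, ω₂, ω₄}, X }.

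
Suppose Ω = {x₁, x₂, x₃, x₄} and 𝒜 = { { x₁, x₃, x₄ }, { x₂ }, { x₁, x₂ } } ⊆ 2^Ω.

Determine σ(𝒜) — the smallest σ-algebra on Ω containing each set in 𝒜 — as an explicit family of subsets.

|σ(𝒜)| = 8.  σ(𝒜) = { {}, { x₁ }, { x₂ }, { x₁, x₂ }, { x₃, x₄ }, { x₁, x₃, x₄ }, { x₂, x₃, x₄ }, Ω }

Trace:
Begin from { {}, { x₂ }, { x₁, x₂ }, { x₁, x₃, x₄ }, Ω } (that is, 𝒜 plus ∅ and Ω).
Iteration 1 (1 new):
  { x₃, x₄ }  = Ω∖{ x₁, x₂ }
  |family| = 6
Iteration 2: +1 →
  { x₂, x₃, x₄ }  = { x₂ } ∪ { x₃, x₄ }
  |family| = 7
Iteration 3: 1 new —
  { x₁ }  = Ω∖{ x₂, x₃, x₄ }
  |family| = 8
Iteration 4: no new sets; the family is a σ-algebra.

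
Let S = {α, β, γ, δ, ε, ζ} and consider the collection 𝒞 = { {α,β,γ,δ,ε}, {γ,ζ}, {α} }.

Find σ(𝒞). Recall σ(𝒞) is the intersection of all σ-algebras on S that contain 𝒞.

σ(𝒞) = { {}, {α}, {γ}, {ζ}, {α,γ}, {α,ζ}, {γ,ζ}, {α,γ,ζ}, {β,δ,ε}, {α,β,δ,ε}, {β,γ,δ,ε}, {β,δ,ε,ζ}, {α,β,γ,δ,ε}, {α,β,δ,ε,ζ}, {β,γ,δ,ε,ζ}, S }

Derivation:
Seed the family with 𝒞 together with ∅ and S: { {}, {α}, {γ,ζ}, {α,β,γ,δ,ε}, S }.
Pass 1 adds 4:
  {ζ}  = ᶜ of {α,β,γ,δ,ε}
  {α,γ,ζ}  = {γ,ζ} ∪ {α}
  {α,β,δ,ε}  = ᶜ of {γ,ζ}
  {β,γ,δ,ε,ζ}  = ᶜ of {α}
  |family| = 9
Pass 2: +3 →
  {α,ζ}  = {ζ} ∪ {α}
  {β,δ,ε}  = ᶜ of {α,γ,ζ}
  {α,β,δ,ε,ζ}  = {α,β,δ,ε} ∪ {ζ}
  |family| = 12
Pass 3: +3 →
  {γ}  = ᶜ of {α,β,δ,ε,ζ}
  {β,γ,δ,ε}  = ᶜ of {α,ζ}
  {β,δ,ε,ζ}  = {ζ} ∪ {β,δ,ε}
  |family| = 15
Pass 4. New:
  {α,γ}  = ᶜ of {β,δ,ε,ζ}
  |family| = 16
Pass 5 adds nothing — fixpoint reached.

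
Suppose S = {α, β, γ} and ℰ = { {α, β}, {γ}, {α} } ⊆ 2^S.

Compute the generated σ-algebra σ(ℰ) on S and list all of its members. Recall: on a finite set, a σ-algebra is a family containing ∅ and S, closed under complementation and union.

Take S₀ = ℰ ∪ {∅, S} = { {}, {α}, {γ}, {α, β}, S }.
Round 1: +2 →
  {α, γ}  = {γ} ∪ {α}
  {β, γ}  = ᶜ of {α}
  — 7 sets.
Round 2: +1 →
  {β}  = ᶜ of {α, γ}
  — 8 sets.
Round 3: already closed under ᶜ and ∪.

Hence σ(ℰ) has 8 members: { {}, {α}, {β}, {γ}, {α, β}, {α, γ}, {β, γ}, S }.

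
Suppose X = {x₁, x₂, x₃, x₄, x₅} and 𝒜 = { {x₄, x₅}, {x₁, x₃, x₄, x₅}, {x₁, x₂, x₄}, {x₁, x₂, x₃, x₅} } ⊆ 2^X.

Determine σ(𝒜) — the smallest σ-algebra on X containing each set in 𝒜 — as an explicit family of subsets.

Seed the family with 𝒜 together with ∅ and X: { {}, {x₄, x₅}, {x₁, x₂, x₄}, {x₁, x₂, x₃, x₅}, {x₁, x₃, x₄, x₅}, X }.
Pass 1 adds 5:
  {x₂}  = ᶜ of {x₁, x₃, x₄, x₅}
  {x₄}  = ᶜ of {x₁, x₂, x₃, x₅}
  {x₃, x₅}  = ᶜ of {x₁, x₂, x₄}
  {x₁, x₂, x₃}  = ᶜ of {x₄, x₅}
  {x₁, x₂, x₄, x₅}  = {x₄, x₅} ∪ {x₁, x₂, x₄}
  |family| = 11
Pass 2: +6 →
  {x₃}  = ᶜ of {x₁, x₂, x₄, x₅}
  {x₂, x₄}  = {x₂} ∪ {x₄}
  {x₂, x₃, x₅}  = {x₂} ∪ {x₃, x₅}
  {x₂, x₄, x₅}  = {x₂} ∪ {x₄, x₅}
  {x₃, x₄, x₅}  = {x₄, x₅} ∪ {x₃, x₅}
  {x₁, x₂, x₃, x₄}  = {x₁, x₂, x₃} ∪ {x₁, x₂, x₄}
  |family| = 17
Pass 3 (9 new):
  {x₅}  = ᶜ of {x₁, x₂, x₃, x₄}
  {x₁, x₂}  = ᶜ of {x₃, x₄, x₅}
  {x₁, x₃}  = ᶜ of {x₂, x₄, x₅}
  {x₁, x₄}  = ᶜ of {x₂, x₃, x₅}
  {x₂, x₃}  = {x₃} ∪ {x₂}
  {x₃, x₄}  = {x₃} ∪ {x₄}
  {x₁, x₃, x₅}  = ᶜ of {x₂, x₄}
  {x₂, x₃, x₄}  = {x₃} ∪ {x₂, x₄}
  {x₂, x₃, x₄, x₅}  = {x₄, x₅} ∪ {x₂, x₃, x₅}
  |family| = 26
Pass 4: 6 new —
  {x₁}  = ᶜ of {x₂, x₃, x₄, x₅}
  {x₁, x₅}  = ᶜ of {x₂, x₃, x₄}
  {x₂, x₅}  = {x₂} ∪ {x₅}
  {x₁, x₂, x₅}  = ᶜ of {x₃, x₄}
  {x₁, x₃, x₄}  = {x₃, x₄} ∪ {x₁, x₄}
  {x₁, x₄, x₅}  = ᶜ of {x₂, x₃}
  |family| = 32
Pass 5: closed — nothing new.

Therefore σ(𝒜) = { {}, {x₁}, {x₂}, {x₃}, {x₄}, {x₅}, {x₁, x₂}, {x₁, x₃}, {x₁, x₄}, {x₁, x₅}, {x₂, x₃}, {x₂, x₄}, {x₂, x₅}, {x₃, x₄}, {x₃, x₅}, {x₄, x₅}, {x₁, x₂, x₃}, {x₁, x₂, x₄}, {x₁, x₂, x₅}, {x₁, x₃, x₄}, {x₁, x₃, x₅}, {x₁, x₄, x₅}, {x₂, x₃, x₄}, {x₂, x₃, x₅}, {x₂, x₄, x₅}, {x₃, x₄, x₅}, {x₁, x₂, x₃, x₄}, {x₁, x₂, x₃, x₅}, {x₁, x₂, x₄, x₅}, {x₁, x₃, x₄, x₅}, {x₂, x₃, x₄, x₅}, X } (|σ(𝒜)| = 32).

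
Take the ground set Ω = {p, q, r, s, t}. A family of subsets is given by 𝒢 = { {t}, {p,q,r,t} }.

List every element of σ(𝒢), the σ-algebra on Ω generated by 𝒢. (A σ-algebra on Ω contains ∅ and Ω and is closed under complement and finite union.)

|σ(𝒢)| = 8.  σ(𝒢) = { ∅, {s}, {t}, {s,t}, {p,q,r}, {p,q,r,s}, {p,q,r,t}, Ω }

Trace:
Begin from { ∅, {t}, {p,q,r,t}, Ω } (that is, 𝒢 plus ∅ and Ω).
Iteration 1. New:
  {s}  = Ω∖{p,q,r,t}
  {p,q,r,s}  = Ω∖{t}
  |family| = 6
Iteration 2 (1 new):
  {s,t}  = {s} ∪ {t}
  |family| = 7
Iteration 3 (1 new):
  {p,q,r}  = Ω∖{s,t}
  |family| = 8
Iteration 4: stable.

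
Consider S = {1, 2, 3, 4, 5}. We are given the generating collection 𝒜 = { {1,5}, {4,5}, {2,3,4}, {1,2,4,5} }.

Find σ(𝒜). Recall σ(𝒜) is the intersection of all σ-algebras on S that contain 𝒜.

Seed the family with 𝒜 together with ∅ and S: { {}, {1,5}, {4,5}, {2,3,4}, {1,2,4,5}, S }.
Round 1 adds 4:
  {3}  = complement {1,2,4,5}
  {1,2,3}  = complement {4,5}
  {1,4,5}  = {4,5} ∪ {1,5}
  {2,3,4,5}  = {4,5} ∪ {2,3,4}
  (now 10)
Round 2 adds 7:
  {1}  = complement {2,3,4,5}
  {2,3}  = complement {1,4,5}
  {1,3,5}  = {3} ∪ {1,5}
  {3,4,5}  = {4,5} ∪ {3}
  {1,2,3,4}  = {2,3,4} ∪ {1,2,3}
  {1,2,3,5}  = {1,2,3} ∪ {1,5}
  {1,3,4,5}  = {1,4,5} ∪ {3}
  (now 17)
Round 3. New:
  {2}  = complement {1,3,4,5}
  {4}  = complement {1,2,3,5}
  {5}  = complement {1,2,3,4}
  {1,2}  = complement {3,4,5}
  {1,3}  = {3} ∪ {1}
  {2,4}  = complement {1,3,5}
  (now 23)
Round 4: +9 →
  {1,4}  = {4} ∪ {1}
  {2,5}  = {2} ∪ {5}
  {3,4}  = {3} ∪ {4}
  {3,5}  = {5} ∪ {3}
  {1,2,4}  = {1,2} ∪ {4}
  {1,2,5}  = {1,2} ∪ {5}
  {1,3,4}  = {1,3} ∪ {4}
  {2,3,5}  = {5} ∪ {2,3}
  {2,4,5}  = complement {1,3}
  (now 32)
Round 5: already closed under ᶜ and ∪.

Therefore σ(𝒜) = { {}, {1}, {2}, {3}, {4}, {5}, {1,2}, {1,3}, {1,4}, {1,5}, {2,3}, {2,4}, {2,5}, {3,4}, {3,5}, {4,5}, {1,2,3}, {1,2,4}, {1,2,5}, {1,3,4}, {1,3,5}, {1,4,5}, {2,3,4}, {2,3,5}, {2,4,5}, {3,4,5}, {1,2,3,4}, {1,2,3,5}, {1,2,4,5}, {1,3,4,5}, {2,3,4,5}, S } (|σ(𝒜)| = 32).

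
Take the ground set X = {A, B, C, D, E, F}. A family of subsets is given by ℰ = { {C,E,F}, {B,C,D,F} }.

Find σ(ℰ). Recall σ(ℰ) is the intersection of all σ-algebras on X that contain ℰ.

Start: ℰ ∪ {∅, X} = { ∅, {C,E,F}, {B,C,D,F}, X }.
Step 1: 3 new —
  {A,E}  = {B,C,D,F}ᶜ
  {A,B,D}  = {C,E,F}ᶜ
  {B,C,D,E,F}  = {B,C,D,F} ∪ {C,E,F}
Step 2 (4 new):
  {A}  = {B,C,D,E,F}ᶜ
  {A,B,D,E}  = {A,E} ∪ {A,B,D}
  {A,C,E,F}  = {C,E,F} ∪ {A,E}
  {A,B,C,D,F}  = {B,C,D,F} ∪ {A,B,D}
Step 3 (3 new):
  {E}  = {A,B,C,D,F}ᶜ
  {B,D}  = {A,C,E,F}ᶜ
  {C,F}  = {A,B,D,E}ᶜ
Step 4: +2 →
  {A,C,F}  = {C,F} ∪ {A}
  {B,D,E}  = {B,D} ∪ {E}
Step 5: no new sets; the family is a σ-algebra.

|σ(ℰ)| = 16.  σ(ℰ) = { ∅, {A}, {E}, {A,E}, {B,D}, {C,F}, {A,B,D}, {A,C,F}, {B,D,E}, {C,E,F}, {A,B,D,E}, {A,C,E,F}, {B,C,D,F}, {A,B,C,D,F}, {B,C,D,E,F}, X }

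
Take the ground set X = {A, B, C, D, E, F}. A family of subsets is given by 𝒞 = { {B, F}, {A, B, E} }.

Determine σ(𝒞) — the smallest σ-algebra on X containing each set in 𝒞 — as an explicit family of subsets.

Start: 𝒞 ∪ {∅, X} = { {}, {B, F}, {A, B, E}, X }.
Round 1. New:
  {C, D, F}  = ᶜ of {A, B, E}
  {A, B, E, F}  = {B, F} ∪ {A, B, E}
  {A, C, D, E}  = ᶜ of {B, F}
  |family| = 7
Round 2: +4 →
  {C, D}  = ᶜ of {A, B, E, F}
  {B, C, D, F}  = {C, D, F} ∪ {B, F}
  {A, B, C, D, E}  = {A, B, E} ∪ {A, C, D, E}
  {A, C, D, E, F}  = {A, C, D, E} ∪ {C, D, F}
  |family| = 11
Round 3: +3 →
  {B}  = ᶜ of {A, C, D, E, F}
  {F}  = ᶜ of {A, B, C, D, E}
  {A, E}  = ᶜ of {B, C, D, F}
  |family| = 14
Round 4. New:
  {A, E, F}  = {A, E} ∪ {F}
  {B, C, D}  = {C, D} ∪ {B}
  |family| = 16
Round 5: already closed under ᶜ and ∪.

σ(𝒞) = { {}, {B}, {F}, {A, E}, {B, F}, {C, D}, {A, B, E}, {A, E, F}, {B, C, D}, {C, D, F}, {A, B, E, F}, {A, C, D, E}, {B, C, D, F}, {A, B, C, D, E}, {A, C, D, E, F}, X }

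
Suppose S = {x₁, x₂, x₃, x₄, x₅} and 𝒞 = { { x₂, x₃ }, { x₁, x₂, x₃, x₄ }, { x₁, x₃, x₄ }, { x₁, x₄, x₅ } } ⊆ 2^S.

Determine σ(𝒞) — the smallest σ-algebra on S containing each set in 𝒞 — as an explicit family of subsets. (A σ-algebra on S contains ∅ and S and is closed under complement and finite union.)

Answer: σ(𝒞) = { ∅, { x₂ }, { x₃ }, { x₅ }, { x₁, x₄ }, { x₂, x₃ }, { x₂, x₅ }, { x₃, x₅ }, { x₁, x₂, x₄ }, { x₁, x₃, x₄ }, { x₁, x₄, x₅ }, { x₂, x₃, x₅ }, { x₁, x₂, x₃, x₄ }, { x₁, x₂, x₄, x₅ }, { x₁, x₃, x₄, x₅ }, S }

Check:
Initial family (6 sets): { ∅, { x₂, x₃ }, { x₁, x₃, x₄ }, { x₁, x₄, x₅ }, { x₁, x₂, x₃, x₄ }, S }.
Iteration 1. New:
  { x₅ }  = S∖{ x₁, x₂, x₃, x₄ }
  { x₂, x₅ }  = S∖{ x₁, x₃, x₄ }
  { x₁, x₃, x₄, x₅ }  = { x₁, x₄, x₅ } ∪ { x₁, x₃, x₄ }
  |family| = 9
Iteration 2 (3 new):
  { x₂ }  = S∖{ x₁, x₃, x₄, x₅ }
  { x₂, x₃, x₅ }  = { x₂, x₅ } ∪ { x₂, x₃ }
  { x₁, x₂, x₄, x₅ }  = { x₁, x₄, x₅ } ∪ { x₂, x₅ }
  |family| = 12
Iteration 3. New:
  { x₃ }  = S∖{ x₁, x₂, x₄, x₅ }
  { x₁, x₄ }  = S∖{ x₂, x₃, x₅ }
  |family| = 14
Iteration 4: +2 →
  { x₃, x₅ }  = { x₃ } ∪ { x₅ }
  { x₁, x₂, x₄ }  = { x₁, x₄ } ∪ { x₂ }
  |family| = 16
Iteration 5 adds nothing — fixpoint reached.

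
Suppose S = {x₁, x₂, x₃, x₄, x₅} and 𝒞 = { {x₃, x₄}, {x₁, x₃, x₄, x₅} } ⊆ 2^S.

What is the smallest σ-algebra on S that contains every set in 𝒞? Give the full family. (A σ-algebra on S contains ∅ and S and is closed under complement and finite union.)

σ(𝒞) = { ∅, {x₂}, {x₁, x₅}, {x₃, x₄}, {x₁, x₂, x₅}, {x₂, x₃, x₄}, {x₁, x₃, x₄, x₅}, S }

Working:
Start: 𝒞 ∪ {∅, S} = { ∅, {x₃, x₄}, {x₁, x₃, x₄, x₅}, S }.
Step 1. New:
  {x₂}  = {x₁, x₃, x₄, x₅}ᶜ
  {x₁, x₂, x₅}  = {x₃, x₄}ᶜ
Step 2 (1 new):
  {x₂, x₃, x₄}  = {x₃, x₄} ∪ {x₂}
Step 3 adds 1:
  {x₁, x₅}  = {x₂, x₃, x₄}ᶜ
Step 4: already closed under ᶜ and ∪.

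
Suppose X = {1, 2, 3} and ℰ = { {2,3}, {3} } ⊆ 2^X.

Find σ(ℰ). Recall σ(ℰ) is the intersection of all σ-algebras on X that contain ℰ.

σ(ℰ) = { {}, {1}, {2}, {3}, {1,2}, {1,3}, {2,3}, X }

Working:
Seed the family with ℰ together with ∅ and X: { {}, {3}, {2,3}, X }.
Iteration 1 (2 new):
  {1}  = ᶜ of {2,3}
  {1,2}  = ᶜ of {3}
  (now 6)
Iteration 2: +1 →
  {1,3}  = {3} ∪ {1}
  (now 7)
Iteration 3: 1 new —
  {2}  = ᶜ of {1,3}
  (now 8)
Iteration 4: closed — nothing new.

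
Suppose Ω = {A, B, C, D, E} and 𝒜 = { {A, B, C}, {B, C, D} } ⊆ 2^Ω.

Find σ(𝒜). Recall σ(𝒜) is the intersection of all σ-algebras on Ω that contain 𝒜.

Initial family (4 sets): { ∅, {A, B, C}, {B, C, D}, Ω }.
Iteration 1: +3 →
  {A, E}  = complement {B, C, D}
  {D, E}  = complement {A, B, C}
  {A, B, C, D}  = {A, B, C} ∪ {B, C, D}
  |family| = 7
Iteration 2: +4 →
  {E}  = complement {A, B, C, D}
  {A, D, E}  = {D, E} ∪ {A, E}
  {A, B, C, E}  = {A, B, C} ∪ {A, E}
  {B, C, D, E}  = {D, E} ∪ {B, C, D}
  |family| = 11
Iteration 3 (3 new):
  {A}  = complement {B, C, D, E}
  {D}  = complement {A, B, C, E}
  {B, C}  = complement {A, D, E}
  |family| = 14
Iteration 4: 2 new —
  {A, D}  = {D} ∪ {A}
  {B, C, E}  = {B, C} ∪ {E}
  |family| = 16
Iteration 5: stable.

|σ(𝒜)| = 16.  σ(𝒜) = { ∅, {A}, {D}, {E}, {A, D}, {A, E}, {B, C}, {D, E}, {A, B, C}, {A, D, E}, {B, C, D}, {B, C, E}, {A, B, C, D}, {A, B, C, E}, {B, C, D, E}, Ω }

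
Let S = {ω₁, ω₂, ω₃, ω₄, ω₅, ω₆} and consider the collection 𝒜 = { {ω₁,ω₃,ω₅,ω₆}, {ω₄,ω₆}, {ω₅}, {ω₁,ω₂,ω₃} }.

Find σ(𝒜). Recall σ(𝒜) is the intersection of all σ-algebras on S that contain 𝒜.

σ(𝒜) (32 sets): { {}, {ω₂}, {ω₄}, {ω₅}, {ω₆}, {ω₁,ω₃}, {ω₂,ω₄}, {ω₂,ω₅}, {ω₂,ω₆}, {ω₄,ω₅}, {ω₄,ω₆}, {ω₅,ω₆}, {ω₁,ω₂,ω₃}, {ω₁,ω₃,ω₄}, {ω₁,ω₃,ω₅}, {ω₁,ω₃,ω₆}, {ω₂,ω₄,ω₅}, {ω₂,ω₄,ω₆}, {ω₂,ω₅,ω₆}, {ω₄,ω₅,ω₆}, {ω₁,ω₂,ω₃,ω₄}, {ω₁,ω₂,ω₃,ω₅}, {ω₁,ω₂,ω₃,ω₆}, {ω₁,ω₃,ω₄,ω₅}, {ω₁,ω₃,ω₄,ω₆}, {ω₁,ω₃,ω₅,ω₆}, {ω₂,ω₄,ω₅,ω₆}, {ω₁,ω₂,ω₃,ω₄,ω₅}, {ω₁,ω₂,ω₃,ω₄,ω₆}, {ω₁,ω₂,ω₃,ω₅,ω₆}, {ω₁,ω₃,ω₄,ω₅,ω₆}, S }

Working:
Begin from { {}, {ω₅}, {ω₄,ω₆}, {ω₁,ω₂,ω₃}, {ω₁,ω₃,ω₅,ω₆}, S } (that is, 𝒜 plus ∅ and S).
Round 1: +6 →
  {ω₂,ω₄}  = ᶜ of {ω₁,ω₃,ω₅,ω₆}
  {ω₄,ω₅,ω₆}  = ᶜ of {ω₁,ω₂,ω₃}
  {ω₁,ω₂,ω₃,ω₅}  = ᶜ of {ω₄,ω₆}
  {ω₁,ω₂,ω₃,ω₄,ω₆}  = ᶜ of {ω₅}
  {ω₁,ω₂,ω₃,ω₅,ω₆}  = {ω₁,ω₃,ω₅,ω₆} ∪ {ω₁,ω₂,ω₃}
  {ω₁,ω₃,ω₄,ω₅,ω₆}  = {ω₁,ω₃,ω₅,ω₆} ∪ {ω₄,ω₆}
  (now 12)
Round 2 (7 new):
  {ω₂}  = ᶜ of {ω₁,ω₃,ω₄,ω₅,ω₆}
  {ω₄}  = ᶜ of {ω₁,ω₂,ω₃,ω₅,ω₆}
  {ω₂,ω₄,ω₅}  = {ω₅} ∪ {ω₂,ω₄}
  {ω₂,ω₄,ω₆}  = {ω₄,ω₆} ∪ {ω₂,ω₄}
  {ω₁,ω₂,ω₃,ω₄}  = {ω₁,ω₂,ω₃} ∪ {ω₂,ω₄}
  {ω₂,ω₄,ω₅,ω₆}  = {ω₄,ω₅,ω₆} ∪ {ω₂,ω₄}
  {ω₁,ω₂,ω₃,ω₄,ω₅}  = {ω₁,ω₂,ω₃,ω₅} ∪ {ω₂,ω₄}
  (now 19)
Round 3: +7 →
  {ω₆}  = ᶜ of {ω₁,ω₂,ω₃,ω₄,ω₅}
  {ω₁,ω₃}  = ᶜ of {ω₂,ω₄,ω₅,ω₆}
  {ω₂,ω₅}  = {ω₂} ∪ {ω₅}
  {ω₄,ω₅}  = {ω₅} ∪ {ω₄}
  {ω₅,ω₆}  = ᶜ of {ω₁,ω₂,ω₃,ω₄}
  {ω₁,ω₃,ω₅}  = ᶜ of {ω₂,ω₄,ω₆}
  {ω₁,ω₃,ω₆}  = ᶜ of {ω₂,ω₄,ω₅}
  (now 26)
Round 4 (6 new):
  {ω₂,ω₆}  = {ω₂} ∪ {ω₆}
  {ω₁,ω₃,ω₄}  = {ω₁,ω₃} ∪ {ω₄}
  {ω₂,ω₅,ω₆}  = {ω₂,ω₅} ∪ {ω₅,ω₆}
  {ω₁,ω₂,ω₃,ω₆}  = ᶜ of {ω₄,ω₅}
  {ω₁,ω₃,ω₄,ω₅}  = {ω₁,ω₃,ω₅} ∪ {ω₄,ω₅}
  {ω₁,ω₃,ω₄,ω₆}  = ᶜ of {ω₂,ω₅}
  (now 32)
Round 5: closed — nothing new.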